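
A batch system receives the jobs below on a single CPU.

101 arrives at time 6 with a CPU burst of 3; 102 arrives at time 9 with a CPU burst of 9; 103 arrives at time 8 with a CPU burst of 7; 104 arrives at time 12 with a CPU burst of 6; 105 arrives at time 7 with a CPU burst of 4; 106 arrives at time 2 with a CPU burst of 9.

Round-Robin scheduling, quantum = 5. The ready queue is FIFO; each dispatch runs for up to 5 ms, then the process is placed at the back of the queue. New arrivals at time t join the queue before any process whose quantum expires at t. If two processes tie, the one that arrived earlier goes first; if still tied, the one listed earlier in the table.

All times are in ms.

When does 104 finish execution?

40

Schedule: | idle 0-2 | 106 2-7 | 101 7-10 | 105 10-14 | 106 14-18 | 103 18-23 | 102 23-28 | 104 28-33 | 103 33-35 | 102 35-39 | 104 39-40 |
Completion: 101=10  102=39  103=35  104=40  105=14  106=18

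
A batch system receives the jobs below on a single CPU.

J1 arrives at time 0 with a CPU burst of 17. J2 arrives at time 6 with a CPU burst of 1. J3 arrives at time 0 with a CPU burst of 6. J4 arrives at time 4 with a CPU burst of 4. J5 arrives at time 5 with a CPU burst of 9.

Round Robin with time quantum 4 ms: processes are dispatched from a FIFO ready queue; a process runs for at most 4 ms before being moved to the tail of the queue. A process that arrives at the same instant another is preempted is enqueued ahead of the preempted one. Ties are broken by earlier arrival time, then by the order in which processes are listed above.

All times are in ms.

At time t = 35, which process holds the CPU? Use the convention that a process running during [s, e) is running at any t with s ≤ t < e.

Schedule: | J1 0-4 | J3 4-8 | J4 8-12 | J1 12-16 | J5 16-20 | J2 20-21 | J3 21-23 | J1 23-27 | J5 27-31 | J1 31-35 | J5 35-36 | J1 36-37 |
Completion: J1=37  J2=21  J3=23  J4=12  J5=36
Turnaround (C−A): J1=37  J2=15  J3=23  J4=8  J5=31

J5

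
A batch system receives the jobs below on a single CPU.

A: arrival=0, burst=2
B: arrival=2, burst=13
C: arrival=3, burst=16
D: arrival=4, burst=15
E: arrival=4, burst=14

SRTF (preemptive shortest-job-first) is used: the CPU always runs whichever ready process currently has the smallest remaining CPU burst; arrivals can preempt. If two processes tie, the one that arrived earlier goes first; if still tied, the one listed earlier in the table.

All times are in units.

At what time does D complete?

44

Gantt: | A 0-2 | B 2-15 | E 15-29 | D 29-44 | C 44-60 |
Completion: A=2  B=15  C=60  D=44  E=29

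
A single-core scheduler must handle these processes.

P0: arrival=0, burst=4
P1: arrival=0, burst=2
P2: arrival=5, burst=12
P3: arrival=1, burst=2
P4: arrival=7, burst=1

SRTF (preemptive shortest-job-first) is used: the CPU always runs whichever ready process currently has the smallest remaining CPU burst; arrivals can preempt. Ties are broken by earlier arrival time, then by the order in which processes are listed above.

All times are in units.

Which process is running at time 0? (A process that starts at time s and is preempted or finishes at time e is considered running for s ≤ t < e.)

Gantt: | P1 0-2 | P3 2-4 | P0 4-8 | P4 8-9 | P2 9-21 |
Completion: P0=8  P1=2  P2=21  P3=4  P4=9

P1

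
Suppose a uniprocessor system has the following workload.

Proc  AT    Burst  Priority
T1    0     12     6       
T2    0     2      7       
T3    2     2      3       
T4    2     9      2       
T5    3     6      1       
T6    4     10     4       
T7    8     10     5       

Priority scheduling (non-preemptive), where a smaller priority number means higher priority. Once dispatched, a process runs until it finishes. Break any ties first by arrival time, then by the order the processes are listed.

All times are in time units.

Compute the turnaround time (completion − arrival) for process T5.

15

Gantt: | T1 0-12 | T5 12-18 | T4 18-27 | T3 27-29 | T6 29-39 | T7 39-49 | T2 49-51 |
Completion: T1=12  T2=51  T3=29  T4=27  T5=18  T6=39  T7=49
Turnaround (C−A): T1=12  T2=51  T3=27  T4=25  T5=15  T6=35  T7=41
Turnaround(T5) = completion − arrival = 18 − 3 = 15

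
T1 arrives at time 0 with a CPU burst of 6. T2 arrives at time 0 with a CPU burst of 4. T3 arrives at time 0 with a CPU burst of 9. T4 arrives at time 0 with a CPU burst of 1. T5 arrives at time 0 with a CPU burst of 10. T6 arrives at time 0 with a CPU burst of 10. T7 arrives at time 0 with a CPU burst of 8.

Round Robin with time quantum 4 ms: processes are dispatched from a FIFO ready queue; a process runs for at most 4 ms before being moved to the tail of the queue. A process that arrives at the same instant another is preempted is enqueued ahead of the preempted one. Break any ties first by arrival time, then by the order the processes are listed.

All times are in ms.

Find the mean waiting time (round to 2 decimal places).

Timeline: | T1 0-4 | T2 4-8 | T3 8-12 | T4 12-13 | T5 13-17 | T6 17-21 | T7 21-25 | T1 25-27 | T3 27-31 | T5 31-35 | T6 35-39 | T7 39-43 | T3 43-44 | T5 44-46 | T6 46-48 |
Completion: T1=27  T2=8  T3=44  T4=13  T5=46  T6=48  T7=43
Turnaround (C−A): T1=27  T2=8  T3=44  T4=13  T5=46  T6=48  T7=43
Waiting times: T1=21, T2=4, T3=35, T4=12, T5=36, T6=38, T7=35
Average waiting = (21+4+35+12+36+38+35) / 7 = 181/7 = 25.86

25.86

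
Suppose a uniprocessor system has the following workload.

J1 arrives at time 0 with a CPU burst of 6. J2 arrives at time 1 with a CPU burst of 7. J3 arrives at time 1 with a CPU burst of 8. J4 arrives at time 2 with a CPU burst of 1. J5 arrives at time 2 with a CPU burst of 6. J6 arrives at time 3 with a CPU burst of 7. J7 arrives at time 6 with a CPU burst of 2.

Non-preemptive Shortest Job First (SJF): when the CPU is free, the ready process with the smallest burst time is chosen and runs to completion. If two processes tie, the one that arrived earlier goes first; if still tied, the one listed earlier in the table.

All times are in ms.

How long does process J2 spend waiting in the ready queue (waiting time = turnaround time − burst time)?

14

Schedule: | J1 0-6 | J4 6-7 | J7 7-9 | J5 9-15 | J2 15-22 | J6 22-29 | J3 29-37 |
Completion: J1=6  J2=22  J3=37  J4=7  J5=15  J6=29  J7=9
Waiting(J2) = turnaround − burst = 21 − 7 = 14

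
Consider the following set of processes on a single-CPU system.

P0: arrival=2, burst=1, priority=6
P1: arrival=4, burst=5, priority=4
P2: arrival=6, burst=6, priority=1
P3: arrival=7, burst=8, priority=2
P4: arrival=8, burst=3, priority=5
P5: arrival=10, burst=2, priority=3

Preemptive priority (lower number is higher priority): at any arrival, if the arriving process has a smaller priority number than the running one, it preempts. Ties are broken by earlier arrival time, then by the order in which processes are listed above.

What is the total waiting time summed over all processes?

48

Schedule: | idle 0-2 | P0 2-3 | idle 3-4 | P1 4-6 | P2 6-12 | P3 12-20 | P5 20-22 | P1 22-25 | P4 25-28 |
Completion: P0=3  P1=25  P2=12  P3=20  P4=28  P5=22
Turnaround (C−A): P0=1  P1=21  P2=6  P3=13  P4=20  P5=12
Waiting = turnaround − burst: P0=0, P1=16, P2=0, P3=5, P4=17, P5=10
Total waiting = 0 + 16 + 0 + 5 + 17 + 10 = 48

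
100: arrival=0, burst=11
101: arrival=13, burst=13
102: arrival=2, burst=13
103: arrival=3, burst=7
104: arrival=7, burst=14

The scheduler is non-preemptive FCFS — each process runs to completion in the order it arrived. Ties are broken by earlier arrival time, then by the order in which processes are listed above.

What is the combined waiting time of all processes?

86

Gantt: | 100 0-11 | 102 11-24 | 103 24-31 | 104 31-45 | 101 45-58 |
Completion: 100=11  101=58  102=24  103=31  104=45
Turnaround (C−A): 100=11  101=45  102=22  103=28  104=38
Waiting = turnaround − burst: 100=0, 101=32, 102=9, 103=21, 104=24
Total waiting = 0 + 32 + 9 + 21 + 24 = 86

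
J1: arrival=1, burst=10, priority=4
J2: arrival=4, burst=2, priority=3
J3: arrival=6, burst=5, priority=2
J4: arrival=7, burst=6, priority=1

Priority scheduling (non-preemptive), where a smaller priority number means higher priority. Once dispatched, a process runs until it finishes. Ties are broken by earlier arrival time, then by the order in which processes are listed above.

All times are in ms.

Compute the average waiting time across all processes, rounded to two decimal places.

Timeline: | idle 0-1 | J1 1-11 | J4 11-17 | J3 17-22 | J2 22-24 |
Completion: J1=11  J2=24  J3=22  J4=17
Turnaround (C−A): J1=10  J2=20  J3=16  J4=10
Waiting times: J1=0, J2=18, J3=11, J4=4
Average waiting = (0+18+11+4) / 4 = 33/4 = 8.25

8.25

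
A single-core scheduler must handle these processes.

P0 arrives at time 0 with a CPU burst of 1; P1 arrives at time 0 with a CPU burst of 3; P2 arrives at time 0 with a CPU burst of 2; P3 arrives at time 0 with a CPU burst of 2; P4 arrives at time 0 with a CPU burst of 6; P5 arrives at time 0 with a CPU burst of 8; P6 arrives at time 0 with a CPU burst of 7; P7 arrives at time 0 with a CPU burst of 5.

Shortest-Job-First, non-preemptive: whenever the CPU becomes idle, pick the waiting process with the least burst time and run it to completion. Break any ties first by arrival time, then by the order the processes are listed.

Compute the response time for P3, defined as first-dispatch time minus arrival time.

Timeline: | P0 0-1 | P2 1-3 | P3 3-5 | P1 5-8 | P7 8-13 | P4 13-19 | P6 19-26 | P5 26-34 |
Completion: P0=1  P1=8  P2=3  P3=5  P4=19  P5=34  P6=26  P7=13
Turnaround (C−A): P0=1  P1=8  P2=3  P3=5  P4=19  P5=34  P6=26  P7=13
Response(P3) = first start − arrival = 3 − 0 = 3

3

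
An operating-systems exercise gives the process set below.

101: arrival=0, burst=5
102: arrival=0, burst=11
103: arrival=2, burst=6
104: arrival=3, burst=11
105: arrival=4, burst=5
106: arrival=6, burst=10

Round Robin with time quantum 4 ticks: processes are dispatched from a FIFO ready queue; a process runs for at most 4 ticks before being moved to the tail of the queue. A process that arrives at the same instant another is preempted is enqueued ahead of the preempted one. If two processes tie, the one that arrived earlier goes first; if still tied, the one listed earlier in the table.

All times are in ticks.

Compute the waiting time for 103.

Gantt: | 101 0-4 | 102 4-8 | 103 8-12 | 104 12-16 | 105 16-20 | 101 20-21 | 106 21-25 | 102 25-29 | 103 29-31 | 104 31-35 | 105 35-36 | 106 36-40 | 102 40-43 | 104 43-46 | 106 46-48 |
Completion: 101=21  102=43  103=31  104=46  105=36  106=48
Turnaround (C−A): 101=21  102=43  103=29  104=43  105=32  106=42
Waiting(103) = turnaround − burst = 29 − 6 = 23

23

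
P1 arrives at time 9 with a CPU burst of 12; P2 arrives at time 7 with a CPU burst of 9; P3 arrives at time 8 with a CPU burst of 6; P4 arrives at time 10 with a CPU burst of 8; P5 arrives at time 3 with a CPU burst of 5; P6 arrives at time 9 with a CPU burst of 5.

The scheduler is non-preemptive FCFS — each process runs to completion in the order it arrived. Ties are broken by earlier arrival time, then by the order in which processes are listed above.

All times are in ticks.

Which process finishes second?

Schedule: | idle 0-3 | P5 3-8 | P2 8-17 | P3 17-23 | P1 23-35 | P6 35-40 | P4 40-48 |
Completion: P1=35  P2=17  P3=23  P4=48  P5=8  P6=40
Turnaround (C−A): P1=26  P2=10  P3=15  P4=38  P5=5  P6=31
Finish order: P5 → P2 → P3 → P1 → P6 → P4

P2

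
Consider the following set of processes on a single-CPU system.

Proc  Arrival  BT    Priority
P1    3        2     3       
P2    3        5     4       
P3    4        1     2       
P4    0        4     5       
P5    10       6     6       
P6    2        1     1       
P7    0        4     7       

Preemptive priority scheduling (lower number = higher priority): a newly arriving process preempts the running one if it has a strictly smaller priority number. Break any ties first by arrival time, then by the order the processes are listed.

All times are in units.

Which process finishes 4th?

Gantt: | P4 0-2 | P6 2-3 | P1 3-4 | P3 4-5 | P1 5-6 | P2 6-11 | P4 11-13 | P5 13-19 | P7 19-23 |
Completion: P1=6  P2=11  P3=5  P4=13  P5=19  P6=3  P7=23
Turnaround (C−A): P1=3  P2=8  P3=1  P4=13  P5=9  P6=1  P7=23
Finish order: P6 → P3 → P1 → P2 → P4 → P5 → P7

P2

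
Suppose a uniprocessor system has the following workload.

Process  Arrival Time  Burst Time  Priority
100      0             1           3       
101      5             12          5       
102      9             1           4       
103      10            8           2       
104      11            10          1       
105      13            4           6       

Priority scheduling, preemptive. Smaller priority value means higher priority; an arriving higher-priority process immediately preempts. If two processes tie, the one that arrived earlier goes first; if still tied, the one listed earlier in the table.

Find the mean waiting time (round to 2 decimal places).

8.67

Timeline: | 100 0-1 | idle 1-5 | 101 5-9 | 102 9-10 | 103 10-11 | 104 11-21 | 103 21-28 | 101 28-36 | 105 36-40 |
Completion: 100=1  101=36  102=10  103=28  104=21  105=40
Turnaround (C−A): 100=1  101=31  102=1  103=18  104=10  105=27
Waiting times: 100=0, 101=19, 102=0, 103=10, 104=0, 105=23
Average waiting = (0+19+0+10+0+23) / 6 = 52/6 = 8.67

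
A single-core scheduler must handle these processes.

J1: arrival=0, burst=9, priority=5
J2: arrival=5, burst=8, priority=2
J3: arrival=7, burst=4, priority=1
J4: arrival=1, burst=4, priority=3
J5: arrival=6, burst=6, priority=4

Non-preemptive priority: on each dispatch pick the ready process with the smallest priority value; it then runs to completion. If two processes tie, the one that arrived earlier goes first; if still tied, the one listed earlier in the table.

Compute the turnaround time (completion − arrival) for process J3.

Gantt: | J1 0-9 | J3 9-13 | J2 13-21 | J4 21-25 | J5 25-31 |
Completion: J1=9  J2=21  J3=13  J4=25  J5=31
Turnaround (C−A): J1=9  J2=16  J3=6  J4=24  J5=25
Turnaround(J3) = completion − arrival = 13 − 7 = 6

6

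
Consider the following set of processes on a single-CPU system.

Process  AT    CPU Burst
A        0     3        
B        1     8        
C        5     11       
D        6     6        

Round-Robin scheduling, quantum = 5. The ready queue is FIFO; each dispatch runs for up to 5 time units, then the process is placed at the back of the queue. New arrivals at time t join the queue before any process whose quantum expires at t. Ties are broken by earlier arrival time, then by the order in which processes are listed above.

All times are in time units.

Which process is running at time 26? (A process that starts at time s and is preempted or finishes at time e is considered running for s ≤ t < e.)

Schedule: | A 0-3 | B 3-8 | C 8-13 | D 13-18 | B 18-21 | C 21-26 | D 26-27 | C 27-28 |
Completion: A=3  B=21  C=28  D=27
Turnaround (C−A): A=3  B=20  C=23  D=21

D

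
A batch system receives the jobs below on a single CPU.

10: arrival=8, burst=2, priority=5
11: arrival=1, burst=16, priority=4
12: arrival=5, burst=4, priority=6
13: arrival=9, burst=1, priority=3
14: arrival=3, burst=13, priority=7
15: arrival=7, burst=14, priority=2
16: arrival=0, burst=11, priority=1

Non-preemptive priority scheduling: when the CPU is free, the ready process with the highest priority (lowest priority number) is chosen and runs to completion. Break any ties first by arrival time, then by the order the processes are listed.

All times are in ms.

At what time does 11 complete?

Schedule: | 16 0-11 | 15 11-25 | 13 25-26 | 11 26-42 | 10 42-44 | 12 44-48 | 14 48-61 |
Completion: 10=44  11=42  12=48  13=26  14=61  15=25  16=11
Turnaround (C−A): 10=36  11=41  12=43  13=17  14=58  15=18  16=11

42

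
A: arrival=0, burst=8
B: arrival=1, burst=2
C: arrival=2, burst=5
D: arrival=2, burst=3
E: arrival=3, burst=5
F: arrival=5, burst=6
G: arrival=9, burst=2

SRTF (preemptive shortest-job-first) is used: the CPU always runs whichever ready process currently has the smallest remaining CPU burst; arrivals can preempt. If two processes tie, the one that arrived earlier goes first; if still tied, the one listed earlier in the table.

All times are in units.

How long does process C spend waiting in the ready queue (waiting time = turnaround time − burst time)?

Schedule: | A 0-1 | B 1-3 | D 3-6 | C 6-11 | G 11-13 | E 13-18 | F 18-24 | A 24-31 |
Completion: A=31  B=3  C=11  D=6  E=18  F=24  G=13
Turnaround (C−A): A=31  B=2  C=9  D=4  E=15  F=19  G=4
Waiting(C) = turnaround − burst = 9 − 5 = 4

4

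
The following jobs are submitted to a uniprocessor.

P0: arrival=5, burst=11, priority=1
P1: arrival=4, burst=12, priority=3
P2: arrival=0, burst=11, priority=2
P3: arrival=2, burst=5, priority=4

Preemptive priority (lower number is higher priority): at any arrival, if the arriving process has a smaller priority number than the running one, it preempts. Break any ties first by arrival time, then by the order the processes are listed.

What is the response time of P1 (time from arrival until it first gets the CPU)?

Timeline: | P2 0-5 | P0 5-16 | P2 16-22 | P1 22-34 | P3 34-39 |
Completion: P0=16  P1=34  P2=22  P3=39
Response(P1) = first start − arrival = 22 − 4 = 18

18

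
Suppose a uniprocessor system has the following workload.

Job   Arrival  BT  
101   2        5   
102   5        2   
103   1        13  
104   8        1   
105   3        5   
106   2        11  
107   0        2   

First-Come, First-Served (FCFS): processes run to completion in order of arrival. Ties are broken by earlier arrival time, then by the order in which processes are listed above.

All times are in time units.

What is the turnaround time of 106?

Gantt: | 107 0-2 | 103 2-15 | 101 15-20 | 106 20-31 | 105 31-36 | 102 36-38 | 104 38-39 |
Completion: 101=20  102=38  103=15  104=39  105=36  106=31  107=2
Turnaround(106) = completion − arrival = 31 − 2 = 29

29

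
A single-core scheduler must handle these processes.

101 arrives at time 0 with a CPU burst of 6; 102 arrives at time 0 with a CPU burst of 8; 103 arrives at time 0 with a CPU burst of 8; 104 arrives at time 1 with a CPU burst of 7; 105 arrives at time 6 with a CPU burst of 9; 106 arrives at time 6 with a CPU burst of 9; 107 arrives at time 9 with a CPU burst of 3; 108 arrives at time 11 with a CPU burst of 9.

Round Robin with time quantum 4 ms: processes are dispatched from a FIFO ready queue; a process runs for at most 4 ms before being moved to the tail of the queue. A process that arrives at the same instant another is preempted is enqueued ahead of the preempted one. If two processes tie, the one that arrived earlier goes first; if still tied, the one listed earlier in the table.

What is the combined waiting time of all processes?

248

Gantt: | 101 0-4 | 102 4-8 | 103 8-12 | 104 12-16 | 101 16-18 | 105 18-22 | 106 22-26 | 102 26-30 | 107 30-33 | 108 33-37 | 103 37-41 | 104 41-44 | 105 44-48 | 106 48-52 | 108 52-56 | 105 56-57 | 106 57-58 | 108 58-59 |
Completion: 101=18  102=30  103=41  104=44  105=57  106=58  107=33  108=59
Waiting = turnaround − burst: 101=12, 102=22, 103=33, 104=36, 105=42, 106=43, 107=21, 108=39
Total waiting = 12 + 22 + 33 + 36 + 42 + 43 + 21 + 39 = 248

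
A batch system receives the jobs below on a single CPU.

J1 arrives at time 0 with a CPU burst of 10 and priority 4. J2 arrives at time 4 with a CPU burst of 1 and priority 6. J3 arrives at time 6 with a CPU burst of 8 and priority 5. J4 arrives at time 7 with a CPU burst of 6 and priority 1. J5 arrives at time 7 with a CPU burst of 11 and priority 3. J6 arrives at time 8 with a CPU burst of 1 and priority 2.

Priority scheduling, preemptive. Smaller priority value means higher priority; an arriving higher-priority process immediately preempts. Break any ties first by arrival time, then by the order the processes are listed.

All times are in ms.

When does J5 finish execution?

25

Gantt: | J1 0-7 | J4 7-13 | J6 13-14 | J5 14-25 | J1 25-28 | J3 28-36 | J2 36-37 |
Completion: J1=28  J2=37  J3=36  J4=13  J5=25  J6=14
Turnaround (C−A): J1=28  J2=33  J3=30  J4=6  J5=18  J6=6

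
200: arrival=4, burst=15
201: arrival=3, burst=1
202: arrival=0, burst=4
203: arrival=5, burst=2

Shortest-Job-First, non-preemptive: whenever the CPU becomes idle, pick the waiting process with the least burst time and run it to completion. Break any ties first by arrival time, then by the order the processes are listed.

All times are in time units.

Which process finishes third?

Timeline: | 202 0-4 | 201 4-5 | 203 5-7 | 200 7-22 |
Completion: 200=22  201=5  202=4  203=7
Turnaround (C−A): 200=18  201=2  202=4  203=2
Finish order: 202 → 201 → 203 → 200

203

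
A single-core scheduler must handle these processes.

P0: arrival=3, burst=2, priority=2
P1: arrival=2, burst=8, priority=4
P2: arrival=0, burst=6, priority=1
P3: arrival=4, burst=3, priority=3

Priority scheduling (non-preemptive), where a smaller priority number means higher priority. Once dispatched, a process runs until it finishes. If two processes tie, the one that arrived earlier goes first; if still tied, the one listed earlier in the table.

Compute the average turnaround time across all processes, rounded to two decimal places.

Timeline: | P2 0-6 | P0 6-8 | P3 8-11 | P1 11-19 |
Completion: P0=8  P1=19  P2=6  P3=11
Turnaround (C−A): P0=5  P1=17  P2=6  P3=7
Turnaround times: P0=5, P1=17, P2=6, P3=7
Average turnaround = (5+17+6+7) / 4 = 35/4 = 8.75

8.75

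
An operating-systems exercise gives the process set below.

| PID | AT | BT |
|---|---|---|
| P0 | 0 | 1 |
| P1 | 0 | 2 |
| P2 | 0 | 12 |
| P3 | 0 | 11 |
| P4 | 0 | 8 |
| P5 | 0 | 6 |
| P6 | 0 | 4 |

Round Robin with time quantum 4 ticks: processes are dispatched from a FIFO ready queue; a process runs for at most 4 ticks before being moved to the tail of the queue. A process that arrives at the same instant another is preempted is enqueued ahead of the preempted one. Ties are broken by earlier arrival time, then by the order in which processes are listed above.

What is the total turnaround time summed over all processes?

184

Gantt: | P0 0-1 | P1 1-3 | P2 3-7 | P3 7-11 | P4 11-15 | P5 15-19 | P6 19-23 | P2 23-27 | P3 27-31 | P4 31-35 | P5 35-37 | P2 37-41 | P3 41-44 |
Completion: P0=1  P1=3  P2=41  P3=44  P4=35  P5=37  P6=23
Turnaround (C−A): P0=1  P1=3  P2=41  P3=44  P4=35  P5=37  P6=23
Turnaround = completion − arrival: P0=1, P1=3, P2=41, P3=44, P4=35, P5=37, P6=23
Total turnaround = 1 + 3 + 41 + 44 + 35 + 37 + 23 = 184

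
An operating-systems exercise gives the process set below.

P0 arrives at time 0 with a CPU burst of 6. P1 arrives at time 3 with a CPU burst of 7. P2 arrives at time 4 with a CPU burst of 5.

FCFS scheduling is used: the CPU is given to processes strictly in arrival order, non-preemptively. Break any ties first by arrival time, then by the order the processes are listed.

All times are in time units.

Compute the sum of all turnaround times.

30

Gantt: | P0 0-6 | P1 6-13 | P2 13-18 |
Completion: P0=6  P1=13  P2=18
Turnaround (C−A): P0=6  P1=10  P2=14
Turnaround = completion − arrival: P0=6, P1=10, P2=14
Total turnaround = 6 + 10 + 14 = 30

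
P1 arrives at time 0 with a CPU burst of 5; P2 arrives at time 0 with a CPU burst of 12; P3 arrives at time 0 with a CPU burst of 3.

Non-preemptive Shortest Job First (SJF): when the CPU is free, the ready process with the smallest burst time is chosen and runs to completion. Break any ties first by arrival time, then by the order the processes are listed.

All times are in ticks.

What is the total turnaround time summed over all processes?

31

Timeline: | P3 0-3 | P1 3-8 | P2 8-20 |
Completion: P1=8  P2=20  P3=3
Turnaround (C−A): P1=8  P2=20  P3=3
Turnaround = completion − arrival: P1=8, P2=20, P3=3
Total turnaround = 8 + 20 + 3 = 31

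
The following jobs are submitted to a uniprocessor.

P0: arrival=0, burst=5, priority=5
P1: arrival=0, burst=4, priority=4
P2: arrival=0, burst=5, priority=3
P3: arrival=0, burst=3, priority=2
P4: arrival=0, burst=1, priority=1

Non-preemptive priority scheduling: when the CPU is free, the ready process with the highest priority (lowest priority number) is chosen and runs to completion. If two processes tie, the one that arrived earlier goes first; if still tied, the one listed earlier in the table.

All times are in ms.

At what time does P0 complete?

18

Schedule: | P4 0-1 | P3 1-4 | P2 4-9 | P1 9-13 | P0 13-18 |
Completion: P0=18  P1=13  P2=9  P3=4  P4=1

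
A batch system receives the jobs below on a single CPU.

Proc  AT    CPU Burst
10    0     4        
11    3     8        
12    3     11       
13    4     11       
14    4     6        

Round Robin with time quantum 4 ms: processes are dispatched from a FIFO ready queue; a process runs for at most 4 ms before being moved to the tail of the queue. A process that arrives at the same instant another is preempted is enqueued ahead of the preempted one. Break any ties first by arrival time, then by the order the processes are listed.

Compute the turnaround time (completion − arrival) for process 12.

34

Schedule: | 10 0-4 | 11 4-8 | 12 8-12 | 13 12-16 | 14 16-20 | 11 20-24 | 12 24-28 | 13 28-32 | 14 32-34 | 12 34-37 | 13 37-40 |
Completion: 10=4  11=24  12=37  13=40  14=34
Turnaround(12) = completion − arrival = 37 − 3 = 34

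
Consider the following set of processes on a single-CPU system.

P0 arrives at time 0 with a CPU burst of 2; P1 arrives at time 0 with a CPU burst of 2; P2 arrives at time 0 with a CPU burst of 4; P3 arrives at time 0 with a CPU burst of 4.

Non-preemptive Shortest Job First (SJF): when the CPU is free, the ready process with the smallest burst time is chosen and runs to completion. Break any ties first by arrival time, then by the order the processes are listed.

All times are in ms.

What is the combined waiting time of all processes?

14

Schedule: | P0 0-2 | P1 2-4 | P2 4-8 | P3 8-12 |
Completion: P0=2  P1=4  P2=8  P3=12
Waiting = turnaround − burst: P0=0, P1=2, P2=4, P3=8
Total waiting = 0 + 2 + 4 + 8 = 14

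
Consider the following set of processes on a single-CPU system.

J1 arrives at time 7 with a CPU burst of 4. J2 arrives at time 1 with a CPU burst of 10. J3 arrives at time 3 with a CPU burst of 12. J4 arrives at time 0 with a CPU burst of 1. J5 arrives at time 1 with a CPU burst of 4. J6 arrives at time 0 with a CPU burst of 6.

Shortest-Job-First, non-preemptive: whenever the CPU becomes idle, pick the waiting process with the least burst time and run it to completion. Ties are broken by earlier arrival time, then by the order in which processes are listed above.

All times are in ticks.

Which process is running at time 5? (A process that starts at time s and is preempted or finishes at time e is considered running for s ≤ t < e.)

J6

Schedule: | J4 0-1 | J5 1-5 | J6 5-11 | J1 11-15 | J2 15-25 | J3 25-37 |
Completion: J1=15  J2=25  J3=37  J4=1  J5=5  J6=11
Turnaround (C−A): J1=8  J2=24  J3=34  J4=1  J5=4  J6=11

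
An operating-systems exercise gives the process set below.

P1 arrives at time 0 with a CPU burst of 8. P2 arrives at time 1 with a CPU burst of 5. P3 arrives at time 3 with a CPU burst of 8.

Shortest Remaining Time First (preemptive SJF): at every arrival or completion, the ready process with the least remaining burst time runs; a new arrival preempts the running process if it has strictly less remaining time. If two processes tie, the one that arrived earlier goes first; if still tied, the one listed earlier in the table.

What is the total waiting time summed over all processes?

Gantt: | P1 0-1 | P2 1-6 | P1 6-13 | P3 13-21 |
Completion: P1=13  P2=6  P3=21
Waiting = turnaround − burst: P1=5, P2=0, P3=10
Total waiting = 5 + 0 + 10 = 15

15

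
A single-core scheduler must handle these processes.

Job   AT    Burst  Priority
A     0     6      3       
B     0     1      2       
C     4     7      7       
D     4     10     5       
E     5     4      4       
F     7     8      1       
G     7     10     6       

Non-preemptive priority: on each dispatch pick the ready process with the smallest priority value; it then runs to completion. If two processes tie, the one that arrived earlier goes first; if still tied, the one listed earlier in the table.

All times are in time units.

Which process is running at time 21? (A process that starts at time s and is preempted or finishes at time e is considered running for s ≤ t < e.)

Schedule: | B 0-1 | A 1-7 | F 7-15 | E 15-19 | D 19-29 | G 29-39 | C 39-46 |
Completion: A=7  B=1  C=46  D=29  E=19  F=15  G=39

D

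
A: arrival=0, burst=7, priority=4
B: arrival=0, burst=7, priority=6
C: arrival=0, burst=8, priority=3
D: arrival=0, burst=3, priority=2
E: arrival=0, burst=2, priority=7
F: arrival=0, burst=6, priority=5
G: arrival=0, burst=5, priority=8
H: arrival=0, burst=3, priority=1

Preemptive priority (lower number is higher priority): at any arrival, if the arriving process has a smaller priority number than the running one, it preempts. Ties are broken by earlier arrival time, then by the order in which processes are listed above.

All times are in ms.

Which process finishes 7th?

E

Gantt: | H 0-3 | D 3-6 | C 6-14 | A 14-21 | F 21-27 | B 27-34 | E 34-36 | G 36-41 |
Completion: A=21  B=34  C=14  D=6  E=36  F=27  G=41  H=3
Turnaround (C−A): A=21  B=34  C=14  D=6  E=36  F=27  G=41  H=3
Finish order: H → D → C → A → F → B → E → G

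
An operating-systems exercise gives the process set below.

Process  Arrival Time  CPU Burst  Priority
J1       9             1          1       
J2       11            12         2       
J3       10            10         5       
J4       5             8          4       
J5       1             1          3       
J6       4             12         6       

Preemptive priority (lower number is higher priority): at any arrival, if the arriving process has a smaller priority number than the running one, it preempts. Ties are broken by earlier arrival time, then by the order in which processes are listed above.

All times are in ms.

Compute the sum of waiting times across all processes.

60

Gantt: | idle 0-1 | J5 1-2 | idle 2-4 | J6 4-5 | J4 5-9 | J1 9-10 | J4 10-11 | J2 11-23 | J4 23-26 | J3 26-36 | J6 36-47 |
Completion: J1=10  J2=23  J3=36  J4=26  J5=2  J6=47
Turnaround (C−A): J1=1  J2=12  J3=26  J4=21  J5=1  J6=43
Waiting = turnaround − burst: J1=0, J2=0, J3=16, J4=13, J5=0, J6=31
Total waiting = 0 + 0 + 16 + 13 + 0 + 31 = 60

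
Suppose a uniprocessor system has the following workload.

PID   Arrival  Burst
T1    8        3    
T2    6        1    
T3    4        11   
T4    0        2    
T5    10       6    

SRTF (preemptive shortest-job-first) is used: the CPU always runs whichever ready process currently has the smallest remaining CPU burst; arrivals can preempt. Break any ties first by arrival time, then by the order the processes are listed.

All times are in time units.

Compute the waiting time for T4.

Schedule: | T4 0-2 | idle 2-4 | T3 4-6 | T2 6-7 | T3 7-8 | T1 8-11 | T5 11-17 | T3 17-25 |
Completion: T1=11  T2=7  T3=25  T4=2  T5=17
Turnaround (C−A): T1=3  T2=1  T3=21  T4=2  T5=7
Waiting(T4) = turnaround − burst = 2 − 2 = 0

0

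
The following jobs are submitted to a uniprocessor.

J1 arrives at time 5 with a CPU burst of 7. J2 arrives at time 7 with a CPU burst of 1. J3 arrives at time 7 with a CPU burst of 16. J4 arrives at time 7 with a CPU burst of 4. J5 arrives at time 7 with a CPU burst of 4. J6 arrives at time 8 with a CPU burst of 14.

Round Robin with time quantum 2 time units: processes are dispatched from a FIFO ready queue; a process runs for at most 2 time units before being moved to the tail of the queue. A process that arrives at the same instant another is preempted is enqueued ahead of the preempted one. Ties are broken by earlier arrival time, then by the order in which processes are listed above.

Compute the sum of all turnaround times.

Schedule: | idle 0-5 | J1 5-7 | J2 7-8 | J3 8-10 | J4 10-12 | J5 12-14 | J1 14-16 | J6 16-18 | J3 18-20 | J4 20-22 | J5 22-24 | J1 24-26 | J6 26-28 | J3 28-30 | J1 30-31 | J6 31-33 | J3 33-35 | J6 35-37 | J3 37-39 | J6 39-41 | J3 41-43 | J6 43-45 | J3 45-47 | J6 47-49 | J3 49-51 |
Completion: J1=31  J2=8  J3=51  J4=22  J5=24  J6=49
Turnaround (C−A): J1=26  J2=1  J3=44  J4=15  J5=17  J6=41
Turnaround = completion − arrival: J1=26, J2=1, J3=44, J4=15, J5=17, J6=41
Total turnaround = 26 + 1 + 44 + 15 + 17 + 41 = 144

144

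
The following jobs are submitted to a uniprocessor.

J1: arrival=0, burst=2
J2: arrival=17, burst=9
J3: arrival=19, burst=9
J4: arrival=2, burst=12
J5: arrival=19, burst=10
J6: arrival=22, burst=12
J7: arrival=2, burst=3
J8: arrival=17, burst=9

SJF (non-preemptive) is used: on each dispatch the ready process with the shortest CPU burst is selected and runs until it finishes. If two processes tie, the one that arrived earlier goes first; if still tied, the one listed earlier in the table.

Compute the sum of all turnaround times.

Timeline: | J1 0-2 | J7 2-5 | J4 5-17 | J2 17-26 | J8 26-35 | J3 35-44 | J5 44-54 | J6 54-66 |
Completion: J1=2  J2=26  J3=44  J4=17  J5=54  J6=66  J7=5  J8=35
Turnaround = completion − arrival: J1=2, J2=9, J3=25, J4=15, J5=35, J6=44, J7=3, J8=18
Total turnaround = 2 + 9 + 25 + 15 + 35 + 44 + 3 + 18 = 151

151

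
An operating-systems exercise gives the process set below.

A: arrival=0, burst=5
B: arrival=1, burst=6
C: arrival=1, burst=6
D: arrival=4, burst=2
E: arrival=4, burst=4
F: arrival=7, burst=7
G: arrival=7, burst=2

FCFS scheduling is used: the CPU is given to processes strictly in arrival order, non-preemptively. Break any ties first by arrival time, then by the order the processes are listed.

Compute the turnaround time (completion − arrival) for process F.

Schedule: | A 0-5 | B 5-11 | C 11-17 | D 17-19 | E 19-23 | F 23-30 | G 30-32 |
Completion: A=5  B=11  C=17  D=19  E=23  F=30  G=32
Turnaround(F) = completion − arrival = 30 − 7 = 23

23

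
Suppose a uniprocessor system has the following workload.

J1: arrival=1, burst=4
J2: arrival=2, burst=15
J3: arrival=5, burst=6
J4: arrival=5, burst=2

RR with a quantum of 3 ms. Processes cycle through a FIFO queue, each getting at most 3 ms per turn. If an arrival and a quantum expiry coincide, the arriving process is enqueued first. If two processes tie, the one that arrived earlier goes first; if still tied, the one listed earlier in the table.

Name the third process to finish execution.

J3

Schedule: | idle 0-1 | J1 1-4 | J2 4-7 | J1 7-8 | J3 8-11 | J4 11-13 | J2 13-16 | J3 16-19 | J2 19-28 |
Completion: J1=8  J2=28  J3=19  J4=13
Turnaround (C−A): J1=7  J2=26  J3=14  J4=8
Finish order: J1 → J4 → J3 → J2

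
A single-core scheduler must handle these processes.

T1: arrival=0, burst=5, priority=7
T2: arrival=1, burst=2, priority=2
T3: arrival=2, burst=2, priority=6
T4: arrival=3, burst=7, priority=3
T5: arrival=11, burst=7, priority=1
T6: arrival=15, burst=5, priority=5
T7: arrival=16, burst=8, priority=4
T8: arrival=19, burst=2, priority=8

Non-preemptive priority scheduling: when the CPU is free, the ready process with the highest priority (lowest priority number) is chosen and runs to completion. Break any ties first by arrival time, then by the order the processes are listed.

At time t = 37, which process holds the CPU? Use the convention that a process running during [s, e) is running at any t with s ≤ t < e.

Gantt: | T1 0-5 | T2 5-7 | T4 7-14 | T5 14-21 | T7 21-29 | T6 29-34 | T3 34-36 | T8 36-38 |
Completion: T1=5  T2=7  T3=36  T4=14  T5=21  T6=34  T7=29  T8=38
Turnaround (C−A): T1=5  T2=6  T3=34  T4=11  T5=10  T6=19  T7=13  T8=19

T8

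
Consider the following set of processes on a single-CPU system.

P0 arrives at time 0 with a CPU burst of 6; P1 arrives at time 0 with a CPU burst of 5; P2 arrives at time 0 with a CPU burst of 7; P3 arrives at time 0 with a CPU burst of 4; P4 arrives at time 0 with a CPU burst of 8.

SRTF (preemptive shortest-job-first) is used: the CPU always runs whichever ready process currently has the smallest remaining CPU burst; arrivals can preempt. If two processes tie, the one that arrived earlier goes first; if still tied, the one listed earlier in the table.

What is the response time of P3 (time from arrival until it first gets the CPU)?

Schedule: | P3 0-4 | P1 4-9 | P0 9-15 | P2 15-22 | P4 22-30 |
Completion: P0=15  P1=9  P2=22  P3=4  P4=30
Response(P3) = first start − arrival = 0 − 0 = 0

0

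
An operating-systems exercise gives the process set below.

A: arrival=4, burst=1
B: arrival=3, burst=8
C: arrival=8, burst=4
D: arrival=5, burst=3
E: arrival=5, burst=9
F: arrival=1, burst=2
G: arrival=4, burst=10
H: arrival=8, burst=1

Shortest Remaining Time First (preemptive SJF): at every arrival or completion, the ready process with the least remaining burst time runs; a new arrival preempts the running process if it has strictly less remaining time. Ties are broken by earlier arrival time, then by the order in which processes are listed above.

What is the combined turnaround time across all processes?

Gantt: | idle 0-1 | F 1-3 | B 3-4 | A 4-5 | D 5-8 | H 8-9 | C 9-13 | B 13-20 | E 20-29 | G 29-39 |
Completion: A=5  B=20  C=13  D=8  E=29  F=3  G=39  H=9
Turnaround = completion − arrival: A=1, B=17, C=5, D=3, E=24, F=2, G=35, H=1
Total turnaround = 1 + 17 + 5 + 3 + 24 + 2 + 35 + 1 = 88

88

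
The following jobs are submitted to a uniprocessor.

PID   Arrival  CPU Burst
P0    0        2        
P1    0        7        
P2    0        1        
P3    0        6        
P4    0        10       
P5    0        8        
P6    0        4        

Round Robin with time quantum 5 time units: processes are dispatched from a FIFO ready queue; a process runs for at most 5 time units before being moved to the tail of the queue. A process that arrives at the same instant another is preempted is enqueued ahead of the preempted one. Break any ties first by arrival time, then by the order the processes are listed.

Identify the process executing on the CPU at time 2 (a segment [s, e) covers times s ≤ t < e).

P1

Gantt: | P0 0-2 | P1 2-7 | P2 7-8 | P3 8-13 | P4 13-18 | P5 18-23 | P6 23-27 | P1 27-29 | P3 29-30 | P4 30-35 | P5 35-38 |
Completion: P0=2  P1=29  P2=8  P3=30  P4=35  P5=38  P6=27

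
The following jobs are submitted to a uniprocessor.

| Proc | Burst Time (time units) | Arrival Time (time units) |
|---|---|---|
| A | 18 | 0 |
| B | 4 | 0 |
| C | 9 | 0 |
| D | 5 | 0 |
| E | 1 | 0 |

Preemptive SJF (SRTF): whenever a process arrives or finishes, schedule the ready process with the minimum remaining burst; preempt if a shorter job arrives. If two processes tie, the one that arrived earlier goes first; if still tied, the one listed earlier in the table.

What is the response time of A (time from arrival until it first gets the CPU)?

19

Gantt: | E 0-1 | B 1-5 | D 5-10 | C 10-19 | A 19-37 |
Completion: A=37  B=5  C=19  D=10  E=1
Turnaround (C−A): A=37  B=5  C=19  D=10  E=1
Response(A) = first start − arrival = 19 − 0 = 19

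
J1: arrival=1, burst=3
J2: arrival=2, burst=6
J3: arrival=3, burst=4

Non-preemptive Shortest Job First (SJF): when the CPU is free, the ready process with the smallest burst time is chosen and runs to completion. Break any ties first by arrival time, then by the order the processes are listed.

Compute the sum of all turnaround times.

Gantt: | idle 0-1 | J1 1-4 | J3 4-8 | J2 8-14 |
Completion: J1=4  J2=14  J3=8
Turnaround = completion − arrival: J1=3, J2=12, J3=5
Total turnaround = 3 + 12 + 5 = 20

20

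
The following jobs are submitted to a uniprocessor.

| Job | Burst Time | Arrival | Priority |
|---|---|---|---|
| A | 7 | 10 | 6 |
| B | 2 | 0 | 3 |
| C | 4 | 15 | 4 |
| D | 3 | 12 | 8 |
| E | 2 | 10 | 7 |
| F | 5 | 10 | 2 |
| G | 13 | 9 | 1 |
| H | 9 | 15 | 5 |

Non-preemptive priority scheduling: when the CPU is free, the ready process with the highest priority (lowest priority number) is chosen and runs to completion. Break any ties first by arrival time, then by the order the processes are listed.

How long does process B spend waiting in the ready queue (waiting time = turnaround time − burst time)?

Gantt: | B 0-2 | idle 2-9 | G 9-22 | F 22-27 | C 27-31 | H 31-40 | A 40-47 | E 47-49 | D 49-52 |
Completion: A=47  B=2  C=31  D=52  E=49  F=27  G=22  H=40
Waiting(B) = turnaround − burst = 2 − 2 = 0

0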